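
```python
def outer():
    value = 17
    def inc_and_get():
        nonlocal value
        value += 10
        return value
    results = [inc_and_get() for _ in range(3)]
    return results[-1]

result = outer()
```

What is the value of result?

Step 1: value = 17.
Step 2: Three calls to inc_and_get(), each adding 10.
Step 3: Last value = 17 + 10 * 3 = 47

The answer is 47.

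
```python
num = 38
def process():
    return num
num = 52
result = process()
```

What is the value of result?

Step 1: num is first set to 38, then reassigned to 52.
Step 2: process() is called after the reassignment, so it looks up the current global num = 52.
Step 3: result = 52

The answer is 52.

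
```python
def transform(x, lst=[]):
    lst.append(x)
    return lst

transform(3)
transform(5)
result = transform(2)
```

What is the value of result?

Step 1: Mutable default argument gotcha! The list [] is created once.
Step 2: Each call appends to the SAME list: [3], [3, 5], [3, 5, 2].
Step 3: result = [3, 5, 2]

The answer is [3, 5, 2].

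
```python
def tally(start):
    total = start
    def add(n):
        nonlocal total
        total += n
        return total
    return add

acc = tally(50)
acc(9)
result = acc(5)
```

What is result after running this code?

Step 1: tally(50) creates closure with total = 50.
Step 2: First acc(9): total = 50 + 9 = 59.
Step 3: Second acc(5): total = 59 + 5 = 64. result = 64

The answer is 64.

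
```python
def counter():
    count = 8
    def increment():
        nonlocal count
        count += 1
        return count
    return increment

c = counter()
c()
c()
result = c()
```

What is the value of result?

Step 1: counter() creates closure with count = 8.
Step 2: Each c() call increments count via nonlocal. After 3 calls: 8 + 3 = 11.
Step 3: result = 11

The answer is 11.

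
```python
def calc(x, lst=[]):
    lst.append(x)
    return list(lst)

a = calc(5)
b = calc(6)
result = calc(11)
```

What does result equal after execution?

Step 1: Default list is shared. list() creates copies for return values.
Step 2: Internal list grows: [5] -> [5, 6] -> [5, 6, 11].
Step 3: result = [5, 6, 11]

The answer is [5, 6, 11].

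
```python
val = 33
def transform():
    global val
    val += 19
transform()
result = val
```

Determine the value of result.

Step 1: val = 33 globally.
Step 2: transform() modifies global val: val += 19 = 52.
Step 3: result = 52

The answer is 52.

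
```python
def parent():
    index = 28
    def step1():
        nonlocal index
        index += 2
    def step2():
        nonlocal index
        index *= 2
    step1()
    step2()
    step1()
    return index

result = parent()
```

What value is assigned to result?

Step 1: index = 28.
Step 2: step1(): index = 28 + 2 = 30.
Step 3: step2(): index = 30 * 2 = 60.
Step 4: step1(): index = 60 + 2 = 62. result = 62

The answer is 62.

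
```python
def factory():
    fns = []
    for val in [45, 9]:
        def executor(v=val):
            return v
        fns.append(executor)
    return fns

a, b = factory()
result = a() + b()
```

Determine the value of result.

Step 1: Default argument v=val captures val at each iteration.
Step 2: a() returns 45 (captured at first iteration), b() returns 9 (captured at second).
Step 3: result = 45 + 9 = 54

The answer is 54.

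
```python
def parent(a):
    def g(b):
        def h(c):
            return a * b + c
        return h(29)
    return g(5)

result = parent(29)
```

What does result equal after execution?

Step 1: a = 29, b = 5, c = 29.
Step 2: h() computes a * b + c = 29 * 5 + 29 = 174.
Step 3: result = 174

The answer is 174.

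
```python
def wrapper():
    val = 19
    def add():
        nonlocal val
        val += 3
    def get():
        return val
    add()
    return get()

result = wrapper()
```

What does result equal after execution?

Step 1: val = 19. add() modifies it via nonlocal, get() reads it.
Step 2: add() makes val = 19 + 3 = 22.
Step 3: get() returns 22. result = 22

The answer is 22.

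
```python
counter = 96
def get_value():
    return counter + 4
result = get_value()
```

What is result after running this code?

Step 1: counter = 96 is defined globally.
Step 2: get_value() looks up counter from global scope = 96, then computes 96 + 4 = 100.
Step 3: result = 100

The answer is 100.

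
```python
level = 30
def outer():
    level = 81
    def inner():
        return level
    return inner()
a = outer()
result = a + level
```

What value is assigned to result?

Step 1: outer() has local level = 81. inner() reads from enclosing.
Step 2: outer() returns 81. Global level = 30 unchanged.
Step 3: result = 81 + 30 = 111

The answer is 111.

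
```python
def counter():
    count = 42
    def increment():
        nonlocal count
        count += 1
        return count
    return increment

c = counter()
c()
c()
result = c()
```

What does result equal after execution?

Step 1: counter() creates closure with count = 42.
Step 2: Each c() call increments count via nonlocal. After 3 calls: 42 + 3 = 45.
Step 3: result = 45

The answer is 45.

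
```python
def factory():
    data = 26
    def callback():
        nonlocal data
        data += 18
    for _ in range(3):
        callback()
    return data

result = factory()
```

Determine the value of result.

Step 1: data = 26.
Step 2: callback() is called 3 times in a loop, each adding 18 via nonlocal.
Step 3: data = 26 + 18 * 3 = 80

The answer is 80.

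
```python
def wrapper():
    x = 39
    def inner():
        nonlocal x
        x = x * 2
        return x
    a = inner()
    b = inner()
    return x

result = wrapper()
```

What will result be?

Step 1: x starts at 39.
Step 2: First inner(): x = 39 * 2 = 78.
Step 3: Second inner(): x = 78 * 2 = 156.
Step 4: result = 156

The answer is 156.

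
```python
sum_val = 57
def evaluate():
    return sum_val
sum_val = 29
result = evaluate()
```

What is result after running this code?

Step 1: sum_val is first set to 57, then reassigned to 29.
Step 2: evaluate() is called after the reassignment, so it looks up the current global sum_val = 29.
Step 3: result = 29

The answer is 29.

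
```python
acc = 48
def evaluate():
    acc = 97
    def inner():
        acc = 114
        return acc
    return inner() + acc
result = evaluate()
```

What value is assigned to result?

Step 1: evaluate() has local acc = 97. inner() has local acc = 114.
Step 2: inner() returns its local acc = 114.
Step 3: evaluate() returns 114 + its own acc (97) = 211

The answer is 211.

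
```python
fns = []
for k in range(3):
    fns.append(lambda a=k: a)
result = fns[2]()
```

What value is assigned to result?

Step 1: Default argument a=k captures k's value at each iteration.
Step 2: fns[2] captured a = 2 when k was 2.
Step 3: result = 2

The answer is 2.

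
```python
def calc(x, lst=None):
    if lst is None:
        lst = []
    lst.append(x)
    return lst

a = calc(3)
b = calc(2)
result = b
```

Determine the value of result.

Step 1: None default with guard creates a NEW list each call.
Step 2: a = [3] (fresh list). b = [2] (another fresh list).
Step 3: result = [2] (this is the fix for mutable default)

The answer is [2].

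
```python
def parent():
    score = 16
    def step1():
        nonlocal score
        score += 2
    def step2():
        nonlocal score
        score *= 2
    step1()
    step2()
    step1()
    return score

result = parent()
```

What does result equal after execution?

Step 1: score = 16.
Step 2: step1(): score = 16 + 2 = 18.
Step 3: step2(): score = 18 * 2 = 36.
Step 4: step1(): score = 36 + 2 = 38. result = 38

The answer is 38.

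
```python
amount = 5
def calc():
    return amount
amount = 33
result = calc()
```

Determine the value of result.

Step 1: amount is first set to 5, then reassigned to 33.
Step 2: calc() is called after the reassignment, so it looks up the current global amount = 33.
Step 3: result = 33

The answer is 33.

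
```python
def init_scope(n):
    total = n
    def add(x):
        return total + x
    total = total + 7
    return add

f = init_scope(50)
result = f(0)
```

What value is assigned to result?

Step 1: init_scope(50) sets total = 50, then total = 50 + 7 = 57.
Step 2: Closures capture by reference, so add sees total = 57.
Step 3: f(0) returns 57 + 0 = 57

The answer is 57.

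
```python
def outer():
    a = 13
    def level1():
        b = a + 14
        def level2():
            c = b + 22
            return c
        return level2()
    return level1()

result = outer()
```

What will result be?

Step 1: a = 13. b = a + 14 = 27.
Step 2: c = b + 22 = 27 + 22 = 49.
Step 3: result = 49

The answer is 49.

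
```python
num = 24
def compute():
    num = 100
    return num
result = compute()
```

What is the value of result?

Step 1: Global num = 24.
Step 2: compute() creates local num = 100, shadowing the global.
Step 3: Returns local num = 100. result = 100

The answer is 100.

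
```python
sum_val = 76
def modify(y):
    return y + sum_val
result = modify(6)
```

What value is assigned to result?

Step 1: sum_val = 76 is defined globally.
Step 2: modify(6) uses parameter y = 6 and looks up sum_val from global scope = 76.
Step 3: result = 6 + 76 = 82

The answer is 82.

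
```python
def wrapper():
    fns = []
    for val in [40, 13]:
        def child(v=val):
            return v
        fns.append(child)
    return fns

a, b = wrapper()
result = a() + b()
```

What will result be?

Step 1: Default argument v=val captures val at each iteration.
Step 2: a() returns 40 (captured at first iteration), b() returns 13 (captured at second).
Step 3: result = 40 + 13 = 53

The answer is 53.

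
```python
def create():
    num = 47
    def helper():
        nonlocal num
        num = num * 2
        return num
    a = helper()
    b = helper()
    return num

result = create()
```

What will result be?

Step 1: num starts at 47.
Step 2: First helper(): num = 47 * 2 = 94.
Step 3: Second helper(): num = 94 * 2 = 188.
Step 4: result = 188

The answer is 188.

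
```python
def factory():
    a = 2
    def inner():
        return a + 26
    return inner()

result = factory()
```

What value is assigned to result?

Step 1: factory() defines a = 2.
Step 2: inner() reads a = 2 from enclosing scope, returns 2 + 26 = 28.
Step 3: result = 28

The answer is 28.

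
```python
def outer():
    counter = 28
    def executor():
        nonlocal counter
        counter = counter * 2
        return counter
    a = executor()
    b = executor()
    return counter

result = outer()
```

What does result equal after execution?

Step 1: counter starts at 28.
Step 2: First executor(): counter = 28 * 2 = 56.
Step 3: Second executor(): counter = 56 * 2 = 112.
Step 4: result = 112

The answer is 112.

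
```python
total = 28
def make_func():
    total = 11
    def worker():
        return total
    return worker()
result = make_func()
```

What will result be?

Step 1: total = 28 globally, but make_func() defines total = 11 locally.
Step 2: worker() looks up total. Not in local scope, so checks enclosing scope (make_func) and finds total = 11.
Step 3: result = 11

The answer is 11.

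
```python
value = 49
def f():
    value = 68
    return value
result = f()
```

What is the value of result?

Step 1: Global value = 49.
Step 2: f() creates local value = 68, shadowing the global.
Step 3: Returns local value = 68. result = 68

The answer is 68.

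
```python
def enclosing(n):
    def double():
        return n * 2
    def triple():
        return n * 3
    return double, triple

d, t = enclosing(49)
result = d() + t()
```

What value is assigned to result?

Step 1: Both closures capture the same n = 49.
Step 2: d() = 49 * 2 = 98, t() = 49 * 3 = 147.
Step 3: result = 98 + 147 = 245

The answer is 245.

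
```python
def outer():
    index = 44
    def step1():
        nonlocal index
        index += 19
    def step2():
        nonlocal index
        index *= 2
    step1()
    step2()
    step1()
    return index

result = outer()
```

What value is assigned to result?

Step 1: index = 44.
Step 2: step1(): index = 44 + 19 = 63.
Step 3: step2(): index = 63 * 2 = 126.
Step 4: step1(): index = 126 + 19 = 145. result = 145

The answer is 145.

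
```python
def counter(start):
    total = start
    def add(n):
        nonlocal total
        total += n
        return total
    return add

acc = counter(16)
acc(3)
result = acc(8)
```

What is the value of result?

Step 1: counter(16) creates closure with total = 16.
Step 2: First acc(3): total = 16 + 3 = 19.
Step 3: Second acc(8): total = 19 + 8 = 27. result = 27

The answer is 27.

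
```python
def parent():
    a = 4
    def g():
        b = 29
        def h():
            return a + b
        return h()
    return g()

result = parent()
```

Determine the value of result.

Step 1: parent() defines a = 4. g() defines b = 29.
Step 2: h() accesses both from enclosing scopes: a = 4, b = 29.
Step 3: result = 4 + 29 = 33

The answer is 33.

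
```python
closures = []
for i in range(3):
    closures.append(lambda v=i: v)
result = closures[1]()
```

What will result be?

Step 1: Default argument v=i captures i's value at each iteration.
Step 2: closures[1] captured v = 1 when i was 1.
Step 3: result = 1

The answer is 1.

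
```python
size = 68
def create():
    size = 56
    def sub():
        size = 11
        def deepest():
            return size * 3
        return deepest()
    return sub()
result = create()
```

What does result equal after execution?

Step 1: deepest() looks up size through LEGB: not local, finds size = 11 in enclosing sub().
Step 2: Returns 11 * 3 = 33.
Step 3: result = 33

The answer is 33.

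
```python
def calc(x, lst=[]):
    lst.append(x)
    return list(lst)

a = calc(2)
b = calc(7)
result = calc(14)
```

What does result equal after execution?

Step 1: Default list is shared. list() creates copies for return values.
Step 2: Internal list grows: [2] -> [2, 7] -> [2, 7, 14].
Step 3: result = [2, 7, 14]

The answer is [2, 7, 14].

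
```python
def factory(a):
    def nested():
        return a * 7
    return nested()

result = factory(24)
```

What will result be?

Step 1: factory(24) binds parameter a = 24.
Step 2: nested() accesses a = 24 from enclosing scope.
Step 3: result = 24 * 7 = 168

The answer is 168.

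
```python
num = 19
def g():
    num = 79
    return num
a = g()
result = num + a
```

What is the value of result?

Step 1: Global num = 19. g() returns local num = 79.
Step 2: a = 79. Global num still = 19.
Step 3: result = 19 + 79 = 98

The answer is 98.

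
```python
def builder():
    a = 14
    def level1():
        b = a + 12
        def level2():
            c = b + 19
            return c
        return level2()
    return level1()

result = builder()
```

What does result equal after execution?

Step 1: a = 14. b = a + 12 = 26.
Step 2: c = b + 19 = 26 + 19 = 45.
Step 3: result = 45

The answer is 45.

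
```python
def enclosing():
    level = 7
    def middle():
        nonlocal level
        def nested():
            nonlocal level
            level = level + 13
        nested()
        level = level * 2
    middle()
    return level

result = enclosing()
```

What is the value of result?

Step 1: level = 7.
Step 2: nested() adds 13: level = 7 + 13 = 20.
Step 3: middle() doubles: level = 20 * 2 = 40.
Step 4: result = 40

The answer is 40.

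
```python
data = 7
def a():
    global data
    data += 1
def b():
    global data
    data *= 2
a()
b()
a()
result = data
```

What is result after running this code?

Step 1: data = 7.
Step 2: a(): data = 7 + 1 = 8.
Step 3: b(): data = 8 * 2 = 16.
Step 4: a(): data = 16 + 1 = 17

The answer is 17.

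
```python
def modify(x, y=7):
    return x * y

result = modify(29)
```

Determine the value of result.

Step 1: modify(29) uses default y = 7.
Step 2: Returns 29 * 7 = 203.
Step 3: result = 203

The answer is 203.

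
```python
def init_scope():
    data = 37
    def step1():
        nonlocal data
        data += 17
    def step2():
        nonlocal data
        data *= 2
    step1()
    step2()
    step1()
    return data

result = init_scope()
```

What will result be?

Step 1: data = 37.
Step 2: step1(): data = 37 + 17 = 54.
Step 3: step2(): data = 54 * 2 = 108.
Step 4: step1(): data = 108 + 17 = 125. result = 125

The answer is 125.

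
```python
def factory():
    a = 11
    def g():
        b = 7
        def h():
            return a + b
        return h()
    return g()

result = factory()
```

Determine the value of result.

Step 1: factory() defines a = 11. g() defines b = 7.
Step 2: h() accesses both from enclosing scopes: a = 11, b = 7.
Step 3: result = 11 + 7 = 18

The answer is 18.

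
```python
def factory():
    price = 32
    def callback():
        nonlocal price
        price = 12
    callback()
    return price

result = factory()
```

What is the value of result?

Step 1: factory() sets price = 32.
Step 2: callback() uses nonlocal to reassign price = 12.
Step 3: result = 12

The answer is 12.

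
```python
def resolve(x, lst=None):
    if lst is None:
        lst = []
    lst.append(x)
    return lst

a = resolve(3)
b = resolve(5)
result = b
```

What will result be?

Step 1: None default with guard creates a NEW list each call.
Step 2: a = [3] (fresh list). b = [5] (another fresh list).
Step 3: result = [5] (this is the fix for mutable default)

The answer is [5].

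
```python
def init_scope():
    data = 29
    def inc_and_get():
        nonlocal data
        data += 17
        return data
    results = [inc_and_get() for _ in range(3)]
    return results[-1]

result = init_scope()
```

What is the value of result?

Step 1: data = 29.
Step 2: Three calls to inc_and_get(), each adding 17.
Step 3: Last value = 29 + 17 * 3 = 80

The answer is 80.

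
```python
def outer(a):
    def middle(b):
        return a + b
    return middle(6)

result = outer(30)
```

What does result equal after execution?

Step 1: outer(30) passes a = 30.
Step 2: middle(6) has b = 6, reads a = 30 from enclosing.
Step 3: result = 30 + 6 = 36

The answer is 36.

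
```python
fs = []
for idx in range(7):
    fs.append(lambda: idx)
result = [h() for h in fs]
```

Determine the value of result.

Step 1: All 7 lambdas share the same variable idx.
Step 2: After the loop, idx = 6.
Step 3: Each call returns 6. result = [6, 6, 6, 6, 6, 6, 6]

The answer is [6, 6, 6, 6, 6, 6, 6].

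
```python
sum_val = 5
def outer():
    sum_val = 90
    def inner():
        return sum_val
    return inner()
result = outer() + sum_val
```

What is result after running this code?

Step 1: Global sum_val = 5. outer() shadows with sum_val = 90.
Step 2: inner() returns enclosing sum_val = 90. outer() = 90.
Step 3: result = 90 + global sum_val (5) = 95

The answer is 95.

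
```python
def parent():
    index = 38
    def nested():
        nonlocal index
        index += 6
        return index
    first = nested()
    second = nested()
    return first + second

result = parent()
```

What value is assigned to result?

Step 1: index starts at 38.
Step 2: First call: index = 38 + 6 = 44, returns 44.
Step 3: Second call: index = 44 + 6 = 50, returns 50.
Step 4: result = 44 + 50 = 94

The answer is 94.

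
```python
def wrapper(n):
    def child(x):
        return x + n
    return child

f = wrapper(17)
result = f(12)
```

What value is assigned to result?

Step 1: wrapper(17) creates a closure that captures n = 17.
Step 2: f(12) calls the closure with x = 12, returning 12 + 17 = 29.
Step 3: result = 29

The answer is 29.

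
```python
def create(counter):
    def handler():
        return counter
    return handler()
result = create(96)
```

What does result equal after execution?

Step 1: create(96) binds parameter counter = 96.
Step 2: handler() looks up counter in enclosing scope and finds the parameter counter = 96.
Step 3: result = 96

The answer is 96.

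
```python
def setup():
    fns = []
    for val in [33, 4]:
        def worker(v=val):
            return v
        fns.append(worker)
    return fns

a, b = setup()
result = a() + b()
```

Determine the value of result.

Step 1: Default argument v=val captures val at each iteration.
Step 2: a() returns 33 (captured at first iteration), b() returns 4 (captured at second).
Step 3: result = 33 + 4 = 37

The answer is 37.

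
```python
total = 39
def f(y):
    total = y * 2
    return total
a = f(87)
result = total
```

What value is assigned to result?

Step 1: Global total = 39.
Step 2: f(87) creates local total = 87 * 2 = 174.
Step 3: Global total unchanged because no global keyword. result = 39

The answer is 39.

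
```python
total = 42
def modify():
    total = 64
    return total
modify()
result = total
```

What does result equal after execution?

Step 1: total = 42 globally.
Step 2: modify() creates a LOCAL total = 64 (no global keyword!).
Step 3: The global total is unchanged. result = 42

The answer is 42.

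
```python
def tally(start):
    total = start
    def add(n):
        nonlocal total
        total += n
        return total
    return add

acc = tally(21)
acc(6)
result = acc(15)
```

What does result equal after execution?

Step 1: tally(21) creates closure with total = 21.
Step 2: First acc(6): total = 21 + 6 = 27.
Step 3: Second acc(15): total = 27 + 15 = 42. result = 42

The answer is 42.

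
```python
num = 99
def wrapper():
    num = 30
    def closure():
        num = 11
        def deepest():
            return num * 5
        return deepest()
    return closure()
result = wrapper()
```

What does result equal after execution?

Step 1: deepest() looks up num through LEGB: not local, finds num = 11 in enclosing closure().
Step 2: Returns 11 * 5 = 55.
Step 3: result = 55

The answer is 55.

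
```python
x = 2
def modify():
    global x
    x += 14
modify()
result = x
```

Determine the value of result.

Step 1: x = 2 globally.
Step 2: modify() modifies global x: x += 14 = 16.
Step 3: result = 16

The answer is 16.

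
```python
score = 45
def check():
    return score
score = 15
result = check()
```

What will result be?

Step 1: score is first set to 45, then reassigned to 15.
Step 2: check() is called after the reassignment, so it looks up the current global score = 15.
Step 3: result = 15

The answer is 15.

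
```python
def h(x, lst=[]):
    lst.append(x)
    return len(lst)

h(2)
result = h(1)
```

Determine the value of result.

Step 1: Mutable default list persists between calls.
Step 2: First call: lst = [2], len = 1. Second call: lst = [2, 1], len = 2.
Step 3: result = 2

The answer is 2.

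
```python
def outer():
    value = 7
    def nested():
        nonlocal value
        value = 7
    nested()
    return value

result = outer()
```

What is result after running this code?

Step 1: outer() sets value = 7.
Step 2: nested() uses nonlocal to reassign value = 7.
Step 3: result = 7

The answer is 7.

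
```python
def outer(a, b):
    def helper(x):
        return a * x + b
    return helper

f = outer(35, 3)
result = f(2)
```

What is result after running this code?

Step 1: outer(35, 3) captures a = 35, b = 3.
Step 2: f(2) computes 35 * 2 + 3 = 73.
Step 3: result = 73

The answer is 73.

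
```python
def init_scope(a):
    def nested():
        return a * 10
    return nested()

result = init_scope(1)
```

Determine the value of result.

Step 1: init_scope(1) binds parameter a = 1.
Step 2: nested() accesses a = 1 from enclosing scope.
Step 3: result = 1 * 10 = 10

The answer is 10.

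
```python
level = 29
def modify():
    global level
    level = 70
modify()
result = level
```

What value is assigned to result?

Step 1: level = 29 globally.
Step 2: modify() declares global level and sets it to 70.
Step 3: After modify(), global level = 70. result = 70

The answer is 70.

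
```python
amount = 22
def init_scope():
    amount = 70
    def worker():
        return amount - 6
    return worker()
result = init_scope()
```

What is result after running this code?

Step 1: init_scope() shadows global amount with amount = 70.
Step 2: worker() finds amount = 70 in enclosing scope, computes 70 - 6 = 64.
Step 3: result = 64

The answer is 64.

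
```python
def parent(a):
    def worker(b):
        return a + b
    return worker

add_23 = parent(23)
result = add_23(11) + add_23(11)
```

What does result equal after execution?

Step 1: add_23 captures a = 23.
Step 2: add_23(11) = 23 + 11 = 34, called twice.
Step 3: result = 34 + 34 = 68

The answer is 68.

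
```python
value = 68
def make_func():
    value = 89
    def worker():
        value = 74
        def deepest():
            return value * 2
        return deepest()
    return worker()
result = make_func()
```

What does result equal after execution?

Step 1: deepest() looks up value through LEGB: not local, finds value = 74 in enclosing worker().
Step 2: Returns 74 * 2 = 148.
Step 3: result = 148

The answer is 148.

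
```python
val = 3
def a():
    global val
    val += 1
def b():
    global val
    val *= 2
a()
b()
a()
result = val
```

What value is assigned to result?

Step 1: val = 3.
Step 2: a(): val = 3 + 1 = 4.
Step 3: b(): val = 4 * 2 = 8.
Step 4: a(): val = 8 + 1 = 9

The answer is 9.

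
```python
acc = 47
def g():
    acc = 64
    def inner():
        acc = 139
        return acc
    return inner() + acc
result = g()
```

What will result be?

Step 1: g() has local acc = 64. inner() has local acc = 139.
Step 2: inner() returns its local acc = 139.
Step 3: g() returns 139 + its own acc (64) = 203

The answer is 203.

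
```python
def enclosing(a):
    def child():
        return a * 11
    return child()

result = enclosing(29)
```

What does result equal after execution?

Step 1: enclosing(29) binds parameter a = 29.
Step 2: child() accesses a = 29 from enclosing scope.
Step 3: result = 29 * 11 = 319

The answer is 319.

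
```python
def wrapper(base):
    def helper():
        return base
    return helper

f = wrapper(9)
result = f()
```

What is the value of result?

Step 1: wrapper(9) creates closure capturing base = 9.
Step 2: f() returns the captured base = 9.
Step 3: result = 9

The answer is 9.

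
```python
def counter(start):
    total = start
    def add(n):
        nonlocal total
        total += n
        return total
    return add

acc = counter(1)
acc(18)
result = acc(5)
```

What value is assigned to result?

Step 1: counter(1) creates closure with total = 1.
Step 2: First acc(18): total = 1 + 18 = 19.
Step 3: Second acc(5): total = 19 + 5 = 24. result = 24

The answer is 24.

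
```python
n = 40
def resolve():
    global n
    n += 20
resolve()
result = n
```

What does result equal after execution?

Step 1: n = 40 globally.
Step 2: resolve() modifies global n: n += 20 = 60.
Step 3: result = 60

The answer is 60.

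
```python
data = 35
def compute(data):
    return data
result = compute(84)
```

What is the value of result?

Step 1: Global data = 35.
Step 2: compute(84) takes parameter data = 84, which shadows the global.
Step 3: result = 84

The answer is 84.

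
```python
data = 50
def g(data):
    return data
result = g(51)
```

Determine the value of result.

Step 1: Global data = 50.
Step 2: g(51) takes parameter data = 51, which shadows the global.
Step 3: result = 51

The answer is 51.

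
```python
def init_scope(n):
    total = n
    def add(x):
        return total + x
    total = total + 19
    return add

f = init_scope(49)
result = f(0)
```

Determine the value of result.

Step 1: init_scope(49) sets total = 49, then total = 49 + 19 = 68.
Step 2: Closures capture by reference, so add sees total = 68.
Step 3: f(0) returns 68 + 0 = 68

The answer is 68.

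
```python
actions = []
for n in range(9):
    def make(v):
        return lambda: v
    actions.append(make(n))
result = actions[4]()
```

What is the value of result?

Step 1: make(n) creates a new scope capturing v = n at call time.
Step 2: actions[4] = make(4), so its lambda captures v = 4.
Step 3: result = 4 (closure factory fixes late binding)

The answer is 4.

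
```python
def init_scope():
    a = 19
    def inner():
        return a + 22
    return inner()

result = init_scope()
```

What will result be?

Step 1: init_scope() defines a = 19.
Step 2: inner() reads a = 19 from enclosing scope, returns 19 + 22 = 41.
Step 3: result = 41

The answer is 41.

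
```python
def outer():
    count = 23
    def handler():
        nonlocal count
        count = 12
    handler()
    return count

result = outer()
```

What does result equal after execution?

Step 1: outer() sets count = 23.
Step 2: handler() uses nonlocal to reassign count = 12.
Step 3: result = 12

The answer is 12.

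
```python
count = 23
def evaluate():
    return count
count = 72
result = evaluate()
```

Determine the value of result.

Step 1: count is first set to 23, then reassigned to 72.
Step 2: evaluate() is called after the reassignment, so it looks up the current global count = 72.
Step 3: result = 72

The answer is 72.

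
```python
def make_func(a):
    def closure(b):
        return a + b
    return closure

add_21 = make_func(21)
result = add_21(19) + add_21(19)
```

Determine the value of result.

Step 1: add_21 captures a = 21.
Step 2: add_21(19) = 21 + 19 = 40, called twice.
Step 3: result = 40 + 40 = 80

The answer is 80.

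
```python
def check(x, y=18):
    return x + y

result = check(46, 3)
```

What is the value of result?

Step 1: check(46, 3) overrides default y with 3.
Step 2: Returns 46 + 3 = 49.
Step 3: result = 49

The answer is 49.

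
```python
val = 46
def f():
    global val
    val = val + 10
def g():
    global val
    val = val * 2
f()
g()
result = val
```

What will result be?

Step 1: val = 46.
Step 2: f() adds 10: val = 46 + 10 = 56.
Step 3: g() doubles: val = 56 * 2 = 112.
Step 4: result = 112

The answer is 112.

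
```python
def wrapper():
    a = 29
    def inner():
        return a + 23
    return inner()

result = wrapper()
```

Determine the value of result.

Step 1: wrapper() defines a = 29.
Step 2: inner() reads a = 29 from enclosing scope, returns 29 + 23 = 52.
Step 3: result = 52

The answer is 52.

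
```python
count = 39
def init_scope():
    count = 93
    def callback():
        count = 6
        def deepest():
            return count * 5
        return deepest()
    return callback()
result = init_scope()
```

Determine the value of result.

Step 1: deepest() looks up count through LEGB: not local, finds count = 6 in enclosing callback().
Step 2: Returns 6 * 5 = 30.
Step 3: result = 30

The answer is 30.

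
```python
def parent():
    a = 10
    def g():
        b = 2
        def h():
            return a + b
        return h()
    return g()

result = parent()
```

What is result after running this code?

Step 1: parent() defines a = 10. g() defines b = 2.
Step 2: h() accesses both from enclosing scopes: a = 10, b = 2.
Step 3: result = 10 + 2 = 12

The answer is 12.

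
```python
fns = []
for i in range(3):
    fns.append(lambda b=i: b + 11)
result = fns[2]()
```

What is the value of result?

Step 1: Default argument b=i captures i's value at definition time.
Step 2: fns[2] was defined when i = 2, so b defaults to 2.
Step 3: result = 2 + 11 = 13 (default arg fixes the late binding issue)

The answer is 13.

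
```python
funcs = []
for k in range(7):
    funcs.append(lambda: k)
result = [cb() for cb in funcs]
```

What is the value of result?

Step 1: All 7 lambdas share the same variable k.
Step 2: After the loop, k = 6.
Step 3: Each call returns 6. result = [6, 6, 6, 6, 6, 6, 6]

The answer is [6, 6, 6, 6, 6, 6, 6].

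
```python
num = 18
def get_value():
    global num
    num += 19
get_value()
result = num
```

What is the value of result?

Step 1: num = 18 globally.
Step 2: get_value() modifies global num: num += 19 = 37.
Step 3: result = 37

The answer is 37.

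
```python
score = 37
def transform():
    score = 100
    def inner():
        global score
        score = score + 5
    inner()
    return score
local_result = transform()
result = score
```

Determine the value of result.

Step 1: Global score = 37. transform() creates local score = 100.
Step 2: inner() declares global score and adds 5: global score = 37 + 5 = 42.
Step 3: transform() returns its local score = 100 (unaffected by inner).
Step 4: result = global score = 42

The answer is 42.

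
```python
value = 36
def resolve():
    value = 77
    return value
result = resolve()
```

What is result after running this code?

Step 1: Global value = 36.
Step 2: resolve() creates local value = 77, shadowing the global.
Step 3: Returns local value = 77. result = 77

The answer is 77.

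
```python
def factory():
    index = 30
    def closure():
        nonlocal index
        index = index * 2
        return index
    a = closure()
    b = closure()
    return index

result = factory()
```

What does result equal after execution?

Step 1: index starts at 30.
Step 2: First closure(): index = 30 * 2 = 60.
Step 3: Second closure(): index = 60 * 2 = 120.
Step 4: result = 120

The answer is 120.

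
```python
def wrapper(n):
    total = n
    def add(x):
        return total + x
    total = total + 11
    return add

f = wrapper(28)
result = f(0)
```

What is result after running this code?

Step 1: wrapper(28) sets total = 28, then total = 28 + 11 = 39.
Step 2: Closures capture by reference, so add sees total = 39.
Step 3: f(0) returns 39 + 0 = 39

The answer is 39.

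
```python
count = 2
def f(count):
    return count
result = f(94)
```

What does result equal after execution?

Step 1: Global count = 2.
Step 2: f(94) takes parameter count = 94, which shadows the global.
Step 3: result = 94

The answer is 94.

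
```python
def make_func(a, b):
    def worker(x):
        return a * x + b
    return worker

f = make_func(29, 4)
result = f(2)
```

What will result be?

Step 1: make_func(29, 4) captures a = 29, b = 4.
Step 2: f(2) computes 29 * 2 + 4 = 62.
Step 3: result = 62

The answer is 62.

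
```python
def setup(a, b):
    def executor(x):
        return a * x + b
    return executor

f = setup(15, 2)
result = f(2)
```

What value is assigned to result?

Step 1: setup(15, 2) captures a = 15, b = 2.
Step 2: f(2) computes 15 * 2 + 2 = 32.
Step 3: result = 32

The answer is 32.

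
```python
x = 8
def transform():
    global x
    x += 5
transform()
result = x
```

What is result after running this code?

Step 1: x = 8 globally.
Step 2: transform() modifies global x: x += 5 = 13.
Step 3: result = 13

The answer is 13.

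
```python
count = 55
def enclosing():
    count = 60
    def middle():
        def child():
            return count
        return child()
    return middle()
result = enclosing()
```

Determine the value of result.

Step 1: enclosing() defines count = 60. middle() and child() have no local count.
Step 2: child() checks local (none), enclosing middle() (none), enclosing enclosing() and finds count = 60.
Step 3: result = 60

The answer is 60.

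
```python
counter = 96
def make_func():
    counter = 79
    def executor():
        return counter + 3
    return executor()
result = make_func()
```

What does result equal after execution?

Step 1: make_func() shadows global counter with counter = 79.
Step 2: executor() finds counter = 79 in enclosing scope, computes 79 + 3 = 82.
Step 3: result = 82

The answer is 82.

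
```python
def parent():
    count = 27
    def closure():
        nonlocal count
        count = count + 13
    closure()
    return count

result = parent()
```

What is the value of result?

Step 1: parent() sets count = 27.
Step 2: closure() uses nonlocal to modify count in parent's scope: count = 27 + 13 = 40.
Step 3: parent() returns the modified count = 40

The answer is 40.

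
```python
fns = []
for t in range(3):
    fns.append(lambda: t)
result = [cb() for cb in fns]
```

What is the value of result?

Step 1: All 3 lambdas share the same variable t.
Step 2: After the loop, t = 2.
Step 3: Each call returns 2. result = [2, 2, 2]

The answer is [2, 2, 2].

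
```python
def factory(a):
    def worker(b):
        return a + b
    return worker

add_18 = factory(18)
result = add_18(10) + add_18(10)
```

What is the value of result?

Step 1: add_18 captures a = 18.
Step 2: add_18(10) = 18 + 10 = 28, called twice.
Step 3: result = 28 + 28 = 56

The answer is 56.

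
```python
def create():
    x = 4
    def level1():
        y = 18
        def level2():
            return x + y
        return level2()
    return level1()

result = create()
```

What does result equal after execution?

Step 1: x = 4 in create. y = 18 in level1.
Step 2: level2() reads x = 4 and y = 18 from enclosing scopes.
Step 3: result = 4 + 18 = 22

The answer is 22.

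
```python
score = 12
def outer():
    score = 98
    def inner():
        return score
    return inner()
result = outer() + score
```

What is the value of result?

Step 1: Global score = 12. outer() shadows with score = 98.
Step 2: inner() returns enclosing score = 98. outer() = 98.
Step 3: result = 98 + global score (12) = 110

The answer is 110.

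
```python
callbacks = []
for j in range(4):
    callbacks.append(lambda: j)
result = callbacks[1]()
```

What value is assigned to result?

Step 1: The loop creates 4 lambdas, all referencing the same variable j.
Step 2: After the loop, j = 3 (final value).
Step 3: callbacks[1]() looks up j at call time and finds 3. This is the late binding gotcha. result = 3

The answer is 3.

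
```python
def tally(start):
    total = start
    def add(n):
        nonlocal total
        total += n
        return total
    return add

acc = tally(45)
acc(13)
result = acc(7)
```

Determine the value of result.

Step 1: tally(45) creates closure with total = 45.
Step 2: First acc(13): total = 45 + 13 = 58.
Step 3: Second acc(7): total = 58 + 7 = 65. result = 65

The answer is 65.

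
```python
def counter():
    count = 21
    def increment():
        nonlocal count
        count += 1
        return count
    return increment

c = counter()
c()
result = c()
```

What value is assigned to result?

Step 1: counter() creates closure with count = 21.
Step 2: Each c() call increments count via nonlocal. After 2 calls: 21 + 2 = 23.
Step 3: result = 23

The answer is 23.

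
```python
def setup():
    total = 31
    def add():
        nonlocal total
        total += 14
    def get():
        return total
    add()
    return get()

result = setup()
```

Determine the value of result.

Step 1: total = 31. add() modifies it via nonlocal, get() reads it.
Step 2: add() makes total = 31 + 14 = 45.
Step 3: get() returns 45. result = 45

The answer is 45.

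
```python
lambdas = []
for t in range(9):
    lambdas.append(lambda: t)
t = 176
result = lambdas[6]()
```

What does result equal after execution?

Step 1: Lambdas capture the variable t by reference, not by value.
Step 2: After the loop, t is reassigned to 176.
Step 3: lambdas[6]() looks up the current t = 176. result = 176

The answer is 176.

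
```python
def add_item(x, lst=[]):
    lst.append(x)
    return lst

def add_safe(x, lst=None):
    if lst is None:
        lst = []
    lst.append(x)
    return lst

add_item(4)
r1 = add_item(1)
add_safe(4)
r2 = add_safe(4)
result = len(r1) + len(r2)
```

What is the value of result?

Step 1: add_item shares mutable default: after 2 calls, lst = [4, 1], len = 2.
Step 2: add_safe creates fresh list each time: r2 = [4], len = 1.
Step 3: result = 2 + 1 = 3

The answer is 3.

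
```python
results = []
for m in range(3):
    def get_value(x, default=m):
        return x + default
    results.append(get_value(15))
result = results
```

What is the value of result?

Step 1: Default argument default=m is evaluated at function definition time.
Step 2: Each iteration creates get_value with default = current m value.
Step 3: get_value(15) returns 15 + default. results = [15, 16, 17]

The answer is [15, 16, 17].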